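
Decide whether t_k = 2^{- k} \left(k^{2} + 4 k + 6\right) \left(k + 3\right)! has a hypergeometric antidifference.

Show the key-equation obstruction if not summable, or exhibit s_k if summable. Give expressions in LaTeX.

Step 1: r(k) = (k + 4)*(4*k + (k + 1)**2 + 10)/(2*(k**2 + 4*k + 6)).
Take A(k)=k/2 + 2, B(k)=1, C(k)=k**2 + 4*k + 6.
Need (k/2 + 2)·f(k+1) − (1)·f(k) = k**2 + 4*k + 6.
Bound: deg f ≤ 1.
Coefficient equations give f(k) = 2*(k + 1).
Certificate R = B(k−1)f/C = 2*(k + 1)/(k**2 + 4*k + 6) gives s_k = 2**(1 - k)*(k + 1)*factorial(k + 3).
Check: Δs_k = (k**2 + 4*k + 6)*factorial(k + 3)/2**k. ✓

Yes. s_k = 2^{1 - k} \left(k + 1\right) \left(k + 3\right)!.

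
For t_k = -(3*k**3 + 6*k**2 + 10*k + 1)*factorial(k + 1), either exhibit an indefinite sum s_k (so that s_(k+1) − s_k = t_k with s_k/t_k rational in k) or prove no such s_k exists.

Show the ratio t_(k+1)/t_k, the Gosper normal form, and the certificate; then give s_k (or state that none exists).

s_k = -(3*k**2 - 3*k + 1)*factorial(k + 1)

Step 1: r(k) = (3*k**4 + 21*k**3 + 61*k**2 + 82*k + 40)/(3*k**3 + 6*k**2 + 10*k + 1).
Gosper form: A/B · C(k+1)/C(k) with A=k + 2, B=1, C=k**3 + 2*k**2 + 10*k/3 + 1/3.
Need (k + 2)·f(k+1) − (1)·f(k) = k**3 + 2*k**2 + 10*k/3 + 1/3.
d = 2 from the (1,0,3) case.
Solve for f: f(k) = (3*k**2 - 3*k + 1)/3 (degree 2 ≤ 2).
Certificate R = B(k−1)f/C = (3*k**2 - 3*k + 1)/(3*k**3 + 6*k**2 + 10*k + 1) gives s_k = -(3*k**2 - 3*k + 1)*factorial(k + 1).
s_(k+1) − s_k = -(3*k**3 + 6*k**2 + 10*k + 1)*factorial(k + 1) = t_k.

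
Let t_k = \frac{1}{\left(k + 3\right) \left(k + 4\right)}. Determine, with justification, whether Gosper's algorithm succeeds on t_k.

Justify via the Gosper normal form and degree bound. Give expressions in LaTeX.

r(k) = (k + 3)/(k + 5) after simplifying.
So A=k + 3 and B=k + 5, with C=1.
f must satisfy (k + 3)·f(k+1) − (k + 4)·f(k) = 1.
From deg A=1, deg B=1, deg C=0: d=1.
Coefficient equations give f(k) = k/3.
Certificate R = B(k−1)f/C = k*(k + 4)/3 gives s_k = k/(3*(k + 3)).
Check: Δs_k = 1/(k**2 + 7*k + 12). ✓

Yes. s_k = \frac{k}{3 \left(k + 3\right)}.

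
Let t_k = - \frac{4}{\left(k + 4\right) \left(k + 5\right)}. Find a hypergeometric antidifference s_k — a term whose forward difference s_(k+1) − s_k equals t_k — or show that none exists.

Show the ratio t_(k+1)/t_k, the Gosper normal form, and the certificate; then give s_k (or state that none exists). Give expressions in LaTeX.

The ratio is (k + 4)/(k + 6).
Normal form (A,B,C) = (k + 4, k + 6, 1).
Key eq: (k + 4)·f(k+1) = (k + 5)·f(k) + (1).
Degrees (1,1,0) ⇒ d ≤ 1.
A polynomial solution: f(k) = k/4.
Certificate R = B(k−1)f/C = k*(k + 5)/4 gives s_k = -k/(k + 4).
Δs = -4/(k**2 + 9*k + 20), as required.

s_k = - \frac{k}{k + 4}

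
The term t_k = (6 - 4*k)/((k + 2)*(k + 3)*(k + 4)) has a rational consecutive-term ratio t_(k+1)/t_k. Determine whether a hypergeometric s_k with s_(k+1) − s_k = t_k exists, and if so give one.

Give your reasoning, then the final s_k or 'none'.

Compute t_(k+1)/t_k: get (k + 2)*(2*k - 1)/((k + 5)*(2*k - 3)).
Normal form (A,B,C) = (k + 2, k + 5, k - 3/2).
Set up (k + 2)·f(k+1) − (k + 4)·f(k) − (k - 3/2) = 0.
From deg A=1, deg B=1, deg C=1: d=2.
Match coefficients ⇒ f(k) = k*(k - 19)/24.
R(k) = B(k−1)·f(k)/C(k) = k*(k - 19)*(k + 4)/(12*(2*k - 3)); s_k = R·t_k = -k*(k - 19)/(6*(k + 2)*(k + 3)).
Verify: 2*(3 - 2*k)/(k**3 + 9*k**2 + 26*k + 24) matches t_k.

s_k = -k*(k - 19)/(6*(k + 2)*(k + 3))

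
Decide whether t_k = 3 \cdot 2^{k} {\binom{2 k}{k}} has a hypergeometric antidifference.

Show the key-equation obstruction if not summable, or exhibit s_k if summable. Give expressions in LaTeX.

Compute t_(k+1)/t_k: get 4*(2*k + 1)/(k + 1).
Factor: A=8*k + 4; B=k + 1; C=1.
Solve (8*k + 4)·f(k+1) − (k)·f(k) = 1.
Degrees (1,1,0) ⇒ d ≤ -1.
deg f ≤ -1 is impossible — no certificate.

No — t_k has no hypergeometric antidifference.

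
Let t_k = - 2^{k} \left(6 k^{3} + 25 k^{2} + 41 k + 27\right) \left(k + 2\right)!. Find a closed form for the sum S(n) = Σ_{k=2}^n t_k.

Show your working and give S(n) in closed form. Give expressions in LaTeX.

S(n) = - 6 \cdot 2^{n} n^{2} \left(n + 3\right)! - 10 \cdot 2^{n} n \left(n + 3\right)! - 10 \cdot 2^{n} \left(n + 3\right)! + 1248

t_(k+1)/t_k = 2*(6*k**4 + 61*k**3 + 238*k**2 + 426*k + 297)/(6*k**3 + 25*k**2 + 41*k + 27).
Take A(k)=2*k + 6, B(k)=1, C(k)=k**3 + 25*k**2/6 + 41*k/6 + 9/2.
Solve (2*k + 6)·f(k+1) − (1)·f(k) = k**3 + 25*k**2/6 + 41*k/6 + 9/2.
deg f ≤ 2 (via 1,0,3).
Solve for f: f(k) = (3*k**2 - k + 3)/6 (degree 2 ≤ 2).
Then R = B(k−1)f/C = (3*k**2 - k + 3)/(6*k**3 + 25*k**2 + 41*k + 27), so s_k = R(k)·t_k = -2**k*(3*k**2 - k + 3)*factorial(k + 2).
s_(k+1) − s_k = -2**k*(6*k**3 + 25*k**2 + 41*k + 27)*factorial(k + 2) = t_k.
Σ_(k=2)^n t_k = s_(n+1) − s_(2) = (-2**(n + 1)*(3*n**2 + 5*n + 5)*factorial(n + 3)) − (-1248), i.e. -6*2**n*n**2*factorial(n + 3) - 10*2**n*n*factorial(n + 3) - 10*2**n*factorial(n + 3) + 1248.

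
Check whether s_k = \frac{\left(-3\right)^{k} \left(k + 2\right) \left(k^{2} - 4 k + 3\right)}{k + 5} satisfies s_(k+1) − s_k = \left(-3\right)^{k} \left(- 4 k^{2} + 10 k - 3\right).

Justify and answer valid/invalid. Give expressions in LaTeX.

s_(k+1) = 3*(-3)**k*k*(-k**2 - k + 6)/(k + 6)
s_(k+1) − s_k = (-3)**k*(-4*k**4 - 22*k**3 + 20*k**2 + 114*k - 36)/(k**2 + 11*k + 30)
(s_(k+1) − s_k) − t_k = (-3)**(k + 1)*(-4*k**3 - 11*k**2 + 51*k - 18)/(k**2 + 11*k + 30)

Invalid: residual \frac{\left(-3\right)^{k + 1} \left(- 4 k^{3} - 11 k^{2} + 51 k - 18\right)}{k^{2} + 11 k + 30} ≠ 0.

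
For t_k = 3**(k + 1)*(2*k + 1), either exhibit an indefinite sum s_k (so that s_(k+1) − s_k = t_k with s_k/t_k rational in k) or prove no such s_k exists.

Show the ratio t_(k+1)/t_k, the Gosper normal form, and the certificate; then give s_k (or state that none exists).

t_(k+1)/t_k = 3*(2*k + 3)/(2*k + 1).
Factor: A=3; B=1; C=k + 1/2.
Need (3)·f(k+1) − (1)·f(k) = k + 1/2.
Degrees (0,0,1) ⇒ d ≤ 1.
A polynomial solution: f(k) = (k - 1)/2.
Get s_k = R·t_k = 3**(k + 1)*(k - 1) with R(k) = B(k−1)f(k)/C(k) = (k - 1)/(2*k + 1).
Δs = 3**(k + 1)*(2*k + 1), as required.

s_k = 3**(k + 1)*(k - 1)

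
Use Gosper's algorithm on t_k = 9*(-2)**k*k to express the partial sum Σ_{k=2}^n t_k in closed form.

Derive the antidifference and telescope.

S(n) = 6*(-2)**n*n + 2*(-2)**n + 16

Step 1: r(k) = -2 - 2/k.
Gosper form: A/B · C(k+1)/C(k) with A=-2, B=1, C=k.
Key eq: (-2)·f(k+1) = (1)·f(k) + (k).
Degrees (0,0,1) ⇒ d ≤ 1.
Match coefficients ⇒ f(k) = -(3*k - 2)/9.
So s_k = (B(k−1)f/C)·t_k = (-(3*k - 2)/(9*k))·t_k = (-2)**k*(2 - 3*k).
Check: Δs_k = 9*(-2)**k*k. ✓
Evaluate: s_(n+1) = 2*(-2)**n*(3*n + 1); subtract s_(2) = -16 ⇒ S(n) = 6*(-2)**n*n + 2*(-2)**n + 16.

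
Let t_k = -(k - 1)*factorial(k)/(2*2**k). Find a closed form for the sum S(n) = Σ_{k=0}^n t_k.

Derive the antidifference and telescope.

Ratio r(k) = k*(k + 1)/(2*(k - 1)).
Factor: A=k/2 + 1/2; B=1; C=k - 1.
Key eq: (k/2 + 1/2)·f(k+1) = (1)·f(k) + (k - 1).
Bound: deg f ≤ 0.
Match coefficients ⇒ f(k) = 2.
Get s_k = R·t_k = -factorial(k)/2**k with R(k) = B(k−1)f(k)/C(k) = 2/(k - 1).
Δs = -(k - 1)*factorial(k)/(2*2**k), as required.
s_(n+1) = -2**(-n - 1)*factorial(n + 1) and s_(0) = -1, so S(n) = 2**(-n - 1)*(2**(n + 1) - n*factorial(n) - factorial(n)).

S(n) = 2**(-n - 1)*(2**(n + 1) - n*factorial(n) - factorial(n))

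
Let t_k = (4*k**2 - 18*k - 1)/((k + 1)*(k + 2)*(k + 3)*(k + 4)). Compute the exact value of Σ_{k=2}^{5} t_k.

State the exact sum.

Σ = -1/12

t_(k+1)/t_k = (k + 1)*(18*k - 4*(k + 1)**2 + 19)/((k + 5)*(-4*k**2 + 18*k + 1)).
Normal form (A,B,C) = (k + 1, k + 5, k**2 - 9*k/2 - 1/4).
Key eq: (k + 1)·f(k+1) = (k + 4)·f(k) + (k**2 - 9*k/2 - 1/4).
From deg A=1, deg B=1, deg C=2: d=3.
Solving with deg f ≤ 3: f(k) = -k*(4*k - 3)/4.
So s_k = (B(k−1)f/C)·t_k = (-k*(k + 4)*(4*k - 3)/(4*k**2 - 18*k - 1))·t_k = k*(3 - 4*k)/((k + 1)*(k + 2)*(k + 3)).
s_(k+1) − s_k = (4*k**2 - 18*k - 1)/(k**4 + 10*k**3 + 35*k**2 + 50*k + 24) = t_k.
Sum = s_(6) − s_(2); s_(6) = -1/4, s_(2) = -1/6 ⇒ -1/12.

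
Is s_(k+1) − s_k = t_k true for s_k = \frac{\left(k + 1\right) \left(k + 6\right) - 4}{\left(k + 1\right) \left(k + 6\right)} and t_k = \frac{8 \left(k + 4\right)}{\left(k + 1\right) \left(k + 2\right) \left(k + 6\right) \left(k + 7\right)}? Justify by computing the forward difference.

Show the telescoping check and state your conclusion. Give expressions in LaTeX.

valid (s_(k+1) − s_k reduces to t_k)

s_(k+1) = ((k + 2)*(k + 7) - 4)/((k + 2)*(k + 7))
s_(k+1) − s_k = 8*(k + 4)/(k**4 + 16*k**3 + 83*k**2 + 152*k + 84)
(s_(k+1) − s_k) − t_k = 0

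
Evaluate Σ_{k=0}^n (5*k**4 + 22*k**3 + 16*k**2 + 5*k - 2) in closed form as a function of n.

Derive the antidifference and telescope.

Compute t_(k+1)/t_k: get (5*k**4 + 42*k**3 + 112*k**2 + 123*k + 46)/(5*k**4 + 22*k**3 + 16*k**2 + 5*k - 2).
Normal form (A,B,C) = (1, 1, k**4 + 22*k**3/5 + 16*k**2/5 + k - 2/5).
Set up (1)·f(k+1) − (1)·f(k) − (k**4 + 22*k**3/5 + 16*k**2/5 + k - 2/5) = 0.
d = 5 from the (0,0,4) case.
Solve for f: f(k) = k*(k**4 + 3*k**3 - 4*k**2 - 2)/5 (degree 5 ≤ 5).
Certificate R = B(k−1)f/C = k*(k**4 + 3*k**3 - 4*k**2 - 2)/(5*k**4 + 22*k**3 + 16*k**2 + 5*k - 2) gives s_k = k*(k**4 + 3*k**3 - 4*k**2 - 2).
s_(k+1) − s_k = 5*k**4 + 22*k**3 + 16*k**2 + 5*k - 2 = t_k.
Telescope: S(n) = s_(n+1) − s_(0) = n**5 + 8*n**4 + 18*n**3 + 16*n**2 + 3*n - 2 − (0) = n**5 + 8*n**4 + 18*n**3 + 16*n**2 + 3*n - 2.

S(n) = n**5 + 8*n**4 + 18*n**3 + 16*n**2 + 3*n - 2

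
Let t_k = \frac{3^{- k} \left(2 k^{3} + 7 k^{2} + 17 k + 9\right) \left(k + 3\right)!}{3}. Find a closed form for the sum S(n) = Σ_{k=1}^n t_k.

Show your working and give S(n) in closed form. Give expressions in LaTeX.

Step 1: r(k) = (2*k**4 + 21*k**3 + 89*k**2 + 183*k + 140)/(3*(2*k**3 + 7*k**2 + 17*k + 9)).
Take A(k)=k/3 + 4/3, B(k)=1, C(k)=k**3 + 7*k**2/2 + 17*k/2 + 9/2.
Key eq: (k/3 + 4/3)·f(k+1) = (1)·f(k) + (k**3 + 7*k**2/2 + 17*k/2 + 9/2).
deg f ≤ 2 (via 1,0,3).
Match coefficients ⇒ f(k) = 3*(k - 1)*(2*k + 3)/2.
Certificate R = B(k−1)f/C = 3*(k - 1)*(2*k + 3)/(2*k**3 + 7*k**2 + 17*k + 9) gives s_k = (k - 1)*(2*k + 3)*factorial(k + 3)/3**k.
Δs = (2*k**3 + 7*k**2 + 17*k + 9)*factorial(k + 3)/(3*3**k), as required.
Evaluate: s_(n+1) = 3**(-n - 1)*n*(2*n + 5)*factorial(n + 4); subtract s_(1) = 0 ⇒ S(n) = 3**(-n - 1)*n*(2*n + 5)*factorial(n + 4).

S(n) = 3^{- n - 1} n \left(2 n + 5\right) \left(n + 4\right)!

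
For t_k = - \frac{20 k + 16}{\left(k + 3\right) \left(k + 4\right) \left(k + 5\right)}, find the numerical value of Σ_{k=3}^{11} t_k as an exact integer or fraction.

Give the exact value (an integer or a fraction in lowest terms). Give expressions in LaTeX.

r(k) = (k + 3)*(5*k + 9)/((k + 6)*(5*k + 4)) after simplifying.
A = k + 3, B = k + 6, C = k + 4/5.
Key eq: (k + 3)·f(k+1) = (k + 5)·f(k) + (k + 4/5).
Degrees (1,1,1) ⇒ d ≤ 2.
Solving with deg f ≤ 2: f(k) = k*(19*k + 13)/120.
So s_k = (B(k−1)f/C)·t_k = (k*(k + 5)*(19*k + 13)/(24*(5*k + 4)))·t_k = -k*(19*k + 13)/(6*(k + 3)*(k + 4)).
s_(k+1) − s_k = 4*(-5*k - 4)/(k**3 + 12*k**2 + 47*k + 60) = t_k.
Evaluate s at k=12 and k=3: -241/120 and -5/6; difference -47/40.

Σ = -47/40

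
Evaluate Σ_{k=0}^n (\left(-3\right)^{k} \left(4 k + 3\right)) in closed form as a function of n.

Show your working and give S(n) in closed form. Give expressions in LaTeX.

S(n) = 3 \left(-3\right)^{n} \left(n + 1\right)

Compute t_(k+1)/t_k: get 3*(-4*k - 7)/(4*k + 3).
Take A(k)=-3, B(k)=1, C(k)=k + 3/4.
f must satisfy (-3)·f(k+1) − (1)·f(k) = k + 3/4.
Degrees (0,0,1) ⇒ d ≤ 1.
Solving with deg f ≤ 1: f(k) = -k/4.
Certificate R = B(k−1)f/C = -k/(4*k + 3) gives s_k = -(-3)**k*k.
s_(k+1) − s_k = (-3)**k*(4*k + 3) = t_k.
s_(n+1) = 3*(-3)**n*(n + 1) and s_(0) = 0, so S(n) = 3*(-3)**n*(n + 1).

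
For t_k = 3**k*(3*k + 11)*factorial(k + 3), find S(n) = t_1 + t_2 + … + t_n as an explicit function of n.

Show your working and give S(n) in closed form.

S(n) = 3*3**n*factorial(n + 4) - 72

t_(k+1)/t_k = 3*(k + 4)*(3*k + 14)/(3*k + 11).
Normal form (A,B,C) = (3*k + 12, 1, k + 11/3).
f must satisfy (3*k + 12)·f(k+1) − (1)·f(k) = k + 11/3.
d = 0 from the (1,0,1) case.
A polynomial solution: f(k) = 1/3.
Get s_k = R·t_k = 3**k*factorial(k + 3) with R(k) = B(k−1)f(k)/C(k) = 1/(3*k + 11).
s_(k+1) − s_k = 3**k*(3*k + 11)*factorial(k + 3) = t_k.
Evaluate: s_(n+1) = 3**(n + 1)*factorial(n + 4); subtract s_(1) = 72 ⇒ S(n) = 3*3**n*factorial(n + 4) - 72.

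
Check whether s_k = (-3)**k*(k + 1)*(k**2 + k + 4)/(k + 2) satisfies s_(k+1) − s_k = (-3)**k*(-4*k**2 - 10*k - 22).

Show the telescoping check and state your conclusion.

Invalid: residual (-3)**k*(4*k**3 + 19*k**2 + 43*k + 48)/(k**2 + 5*k + 6) ≠ 0.

s_(k+1) = (-3)**(k + 1)*(k + 2)*(k + (k + 1)**2 + 5)/(k + 3)
s_(k+1) − s_k = (-3)**k*(-4*k**4 - 26*k**3 - 77*k**2 - 127*k - 84)/(k**2 + 5*k + 6)
(s_(k+1) − s_k) − t_k = (-3)**k*(4*k**3 + 19*k**2 + 43*k + 48)/(k**2 + 5*k + 6)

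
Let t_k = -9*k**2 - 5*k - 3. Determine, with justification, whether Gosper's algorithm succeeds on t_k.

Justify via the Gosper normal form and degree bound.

r(k) = (9*k**2 + 23*k + 17)/(9*k**2 + 5*k + 3) after simplifying.
Factor: A=1; B=1; C=k**2 + 5*k/9 + 1/3.
Set up (1)·f(k+1) − (1)·f(k) − (k**2 + 5*k/9 + 1/3) = 0.
deg f ≤ 3 (via 0,0,2).
Match coefficients ⇒ f(k) = k*(3*k**2 - 2*k + 2)/9.
Get s_k = R·t_k = k*(-3*k**2 + 2*k - 2) with R(k) = B(k−1)f(k)/C(k) = k*(3*k**2 - 2*k + 2)/(9*k**2 + 5*k + 3).
Δs = -9*k**2 - 5*k - 3, as required.

Yes. s_k = k*(-3*k**2 + 2*k - 2).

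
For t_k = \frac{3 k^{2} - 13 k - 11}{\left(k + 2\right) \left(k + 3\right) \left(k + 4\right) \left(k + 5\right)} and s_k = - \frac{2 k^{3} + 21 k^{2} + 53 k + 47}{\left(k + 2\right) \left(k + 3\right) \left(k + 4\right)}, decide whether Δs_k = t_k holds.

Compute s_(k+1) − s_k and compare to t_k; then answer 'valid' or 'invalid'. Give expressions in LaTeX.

s_(k+1) = (-53*k - 2*(k + 1)**3 - 21*(k + 1)**2 - 100)/((k + 3)*(k + 4)*(k + 5))
s_(k+1) − s_k = (3*k**2 - 13*k - 11)/(k**4 + 14*k**3 + 71*k**2 + 154*k + 120)
(s_(k+1) − s_k) − t_k = 0

Valid: the claim telescopes to t_k.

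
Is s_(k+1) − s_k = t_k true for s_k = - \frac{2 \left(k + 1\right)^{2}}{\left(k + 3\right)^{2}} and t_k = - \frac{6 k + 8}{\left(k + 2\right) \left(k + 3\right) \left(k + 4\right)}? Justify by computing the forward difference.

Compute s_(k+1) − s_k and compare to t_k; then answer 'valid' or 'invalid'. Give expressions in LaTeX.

Invalid: residual \frac{2 \left(- k^{3} - 3 k^{2} + 4 k + 8\right)}{k^{5} + 16 k^{4} + 101 k^{3} + 314 k^{2} + 480 k + 288} ≠ 0.

s_(k+1) = -2*(k + 2)**2/(k + 4)**2
s_(k+1) − s_k = 8*(-k**2 - 5*k - 5)/(k**4 + 14*k**3 + 73*k**2 + 168*k + 144)
(s_(k+1) − s_k) − t_k = 2*(-k**3 - 3*k**2 + 4*k + 8)/(k**5 + 16*k**4 + 101*k**3 + 314*k**2 + 480*k + 288)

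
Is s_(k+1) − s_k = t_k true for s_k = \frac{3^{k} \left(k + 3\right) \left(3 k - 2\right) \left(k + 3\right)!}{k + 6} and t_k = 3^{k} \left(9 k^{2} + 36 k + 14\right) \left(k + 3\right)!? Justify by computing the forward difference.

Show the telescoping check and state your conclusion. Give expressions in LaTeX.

Invalid: residual - \frac{3^{k + 1} \left(9 k^{3} + 90 k^{2} + 227 k + 86\right) \left(k + 3\right)!}{\left(k + 6\right) \left(k + 7\right)} ≠ 0.

s_(k+1) = 3**(k + 1)*(k + 4)*(3*k + 1)*factorial(k + 4)/(k + 7)
s_(k+1) − s_k = 3**k*(9*k**4 + 126*k**3 + 590*k**2 + 1013*k + 330)*factorial(k + 3)/((k + 6)*(k + 7))
(s_(k+1) − s_k) − t_k = -3**(k + 1)*(9*k**3 + 90*k**2 + 227*k + 86)*factorial(k + 3)/((k + 6)*(k + 7))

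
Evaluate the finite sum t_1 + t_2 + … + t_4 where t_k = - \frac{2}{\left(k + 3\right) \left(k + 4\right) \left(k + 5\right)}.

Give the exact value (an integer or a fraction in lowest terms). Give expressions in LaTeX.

Ratio r(k) = (k + 3)/(k + 6).
Normal form (A,B,C) = (k + 3, k + 6, 1).
Solve (k + 3)·f(k+1) − (k + 5)·f(k) = 1.
d = 2 from the (1,1,0) case.
Match coefficients ⇒ f(k) = k*(k + 7)/24.
Then R = B(k−1)f/C = k*(k + 5)*(k + 7)/24, so s_k = R(k)·t_k = k*(-k - 7)/(12*(k + 3)*(k + 4)).
Δs = -2/(k**3 + 12*k**2 + 47*k + 60), as required.
Sum = s_(5) − s_(1); s_(5) = -5/72, s_(1) = -1/30 ⇒ -13/360.

Σ = -13/360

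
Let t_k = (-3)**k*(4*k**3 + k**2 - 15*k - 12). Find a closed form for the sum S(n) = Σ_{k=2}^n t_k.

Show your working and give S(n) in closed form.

S(n) = 3*(-3)**n*n**3 + 3*(-3)**n*n**2 - 12*(-3)**n*n - 12*(-3)**n - 54

t_(k+1)/t_k = 3*(-4*k**3 - 13*k**2 + k + 22)/(4*k**3 + k**2 - 15*k - 12).
So A=-3 and B=1, with C=k**3 + k**2/4 - 15*k/4 - 3.
Set up (-3)·f(k+1) − (1)·f(k) − (k**3 + k**2/4 - 15*k/4 - 3) = 0.
deg f ≤ 3 (via 0,0,3).
Match coefficients ⇒ f(k) = -k*(k - 3)*(k + 1)/4.
Certificate R = B(k−1)f/C = -k*(k - 3)/(4*k**2 - 3*k - 12) gives s_k = (-3)**k*k*(-k**2 + 2*k + 3).
Δs = (-3)**k*(4*k**3 + k**2 - 15*k - 12), as required.
Σ_(k=2)^n t_k = s_(n+1) − s_(2) = ((-3)**(n + 1)*(-n**3 - n**2 + 4*n + 4)) − (54), i.e. 3*(-3)**n*n**3 + 3*(-3)**n*n**2 - 12*(-3)**n*n - 12*(-3)**n - 54.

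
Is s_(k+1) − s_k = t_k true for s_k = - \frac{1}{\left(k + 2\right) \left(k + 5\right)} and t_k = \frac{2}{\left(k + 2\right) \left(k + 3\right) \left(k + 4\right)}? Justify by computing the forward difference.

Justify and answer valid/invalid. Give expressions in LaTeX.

Invalid: residual \frac{2 \left(- 3 k - 14\right)}{k^{5} + 20 k^{4} + 155 k^{3} + 580 k^{2} + 1044 k + 720} ≠ 0.

s_(k+1) = -1/((k + 3)*(k + 6))
s_(k+1) − s_k = 2*(k + 4)/(k**4 + 16*k**3 + 91*k**2 + 216*k + 180)
(s_(k+1) − s_k) − t_k = 2*(-3*k - 14)/(k**5 + 20*k**4 + 155*k**3 + 580*k**2 + 1044*k + 720)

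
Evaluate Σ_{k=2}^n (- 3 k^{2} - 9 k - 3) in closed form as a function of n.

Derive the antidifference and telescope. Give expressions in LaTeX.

The ratio is (k**2 + 5*k + 5)/(k**2 + 3*k + 1).
Gosper form: A/B · C(k+1)/C(k) with A=1, B=1, C=k**2 + 3*k + 1.
f must satisfy (1)·f(k+1) − (1)·f(k) = k**2 + 3*k + 1.
deg f ≤ 3 (via 0,0,2).
A polynomial solution: f(k) = k*(k**2 + 3*k - 1)/3.
Get s_k = R·t_k = k*(-k**2 - 3*k + 1) with R(k) = B(k−1)f(k)/C(k) = k*(k**2 + 3*k - 1)/(3*(k**2 + 3*k + 1)).
Check: Δs_k = -3*k**2 - 9*k - 3. ✓
Evaluate: s_(n+1) = -n**3 - 6*n**2 - 8*n - 3; subtract s_(2) = -18 ⇒ S(n) = -n**3 - 6*n**2 - 8*n + 15.

S(n) = - n^{3} - 6 n^{2} - 8 n + 15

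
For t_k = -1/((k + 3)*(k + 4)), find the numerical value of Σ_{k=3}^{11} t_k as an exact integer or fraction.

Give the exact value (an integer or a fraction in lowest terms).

Σ = -1/10

Ratio r(k) = (k + 3)/(k + 5).
A = k + 3, B = k + 5, C = 1.
Solve (k + 3)·f(k+1) − (k + 4)·f(k) = 1.
Degrees (1,1,0) ⇒ d ≤ 1.
Match coefficients ⇒ f(k) = k/3.
Then R = B(k−1)f/C = k*(k + 4)/3, so s_k = R(k)·t_k = -k/(3*k + 9).
Verify: -1/(k**2 + 7*k + 12) matches t_k.
Evaluate s at k=12 and k=3: -4/15 and -1/6; difference -1/10.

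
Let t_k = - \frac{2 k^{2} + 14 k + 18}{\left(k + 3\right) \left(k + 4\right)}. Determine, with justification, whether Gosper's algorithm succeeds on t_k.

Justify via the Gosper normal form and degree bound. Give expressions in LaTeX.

Yes. s_k = - \frac{2 k \left(k + 2\right)}{k + 3}.

Compute t_(k+1)/t_k: get (k + 3)*(7*k + (k + 1)**2 + 16)/((k + 5)*(k**2 + 7*k + 9)).
Take A(k)=k + 3, B(k)=k + 5, C(k)=k**2 + 7*k + 9.
Set up (k + 3)·f(k+1) − (k + 4)·f(k) − (k**2 + 7*k + 9) = 0.
From deg A=1, deg B=1, deg C=2: d=2.
A polynomial solution: f(k) = k*(k + 2).
Certificate R = B(k−1)f/C = k*(k + 2)*(k + 4)/(k**2 + 7*k + 9) gives s_k = -2*k*(k + 2)/(k + 3).
Check: Δs_k = 2*(-k**2 - 7*k - 9)/(k**2 + 7*k + 12). ✓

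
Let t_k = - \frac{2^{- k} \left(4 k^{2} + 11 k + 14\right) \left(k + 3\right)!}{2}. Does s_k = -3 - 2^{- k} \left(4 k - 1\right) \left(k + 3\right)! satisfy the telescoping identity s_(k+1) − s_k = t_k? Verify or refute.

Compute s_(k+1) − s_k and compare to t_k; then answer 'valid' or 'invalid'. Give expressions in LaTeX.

s_(k+1) = -2**(-k - 1)*(4*k + 3)*factorial(k + 4) - 3
s_(k+1) − s_k = -(4*k**2 + 11*k + 14)*factorial(k + 3)/(2*2**k)
(s_(k+1) − s_k) − t_k = 0

valid; difference matches t_k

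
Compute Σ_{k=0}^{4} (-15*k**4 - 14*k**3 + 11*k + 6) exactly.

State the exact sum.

t_(k+1)/t_k = (-11*k + 15*(k + 1)**4 + 14*(k + 1)**3 - 17)/(15*k**4 + 14*k**3 - 11*k - 6).
So A=1 and B=1, with C=k**4 + 14*k**3/15 - 11*k/15 - 2/5.
Set up (1)·f(k+1) − (1)·f(k) − (k**4 + 14*k**3/15 - 11*k/15 - 2/5) = 0.
Degrees (0,0,4) ⇒ d ≤ 5.
Solving with deg f ≤ 5: f(k) = k*(3*k**4 - 4*k**3 - 2*k**2 - 2*k - 1)/15.
Get s_k = R·t_k = k*(-3*k**4 + 4*k**3 + 2*k**2 + 2*k + 1) with R(k) = B(k−1)f(k)/C(k) = k*(3*k**4 - 4*k**3 - 2*k**2 - 2*k - 1)/(15*k**4 + 14*k**3 - 11*k - 6).
Verify: -15*k**4 - 14*k**3 + 11*k + 6 matches t_k.
Telescoping: Σ = s_(5) − s_(0) = -6570 − (0) = -6570.

Σ = -6570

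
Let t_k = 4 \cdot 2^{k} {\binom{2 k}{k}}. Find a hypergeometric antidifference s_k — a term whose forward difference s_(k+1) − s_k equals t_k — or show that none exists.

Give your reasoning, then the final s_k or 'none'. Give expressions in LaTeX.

t_(k+1)/t_k = 4*(2*k + 1)/(k + 1).
So A=8*k + 4 and B=k + 1, with C=1.
Key eq: (8*k + 4)·f(k+1) = (k)·f(k) + (1).
From deg A=1, deg B=1, deg C=0: d=-1.
Negative degree bound (-1): no f exists, t_k not Gosper-summable.

no hypergeometric antidifference exists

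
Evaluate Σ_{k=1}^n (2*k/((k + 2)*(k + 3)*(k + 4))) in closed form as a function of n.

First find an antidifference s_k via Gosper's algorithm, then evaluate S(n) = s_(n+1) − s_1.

The ratio is (k + 1)*(k + 2)/(k*(k + 5)).
Normal form (A,B,C) = (k + 2, k + 5, k).
Key eq: (k + 2)·f(k+1) = (k + 4)·f(k) + (k).
Bound: deg f ≤ 2.
Solving with deg f ≤ 2: f(k) = k*(k - 1)/6.
Then R = B(k−1)f/C = (k - 1)*(k + 4)/6, so s_k = R(k)·t_k = k*(k - 1)/(3*(k + 2)*(k + 3)).
s_(k+1) − s_k = 2*k/(k**3 + 9*k**2 + 26*k + 24) = t_k.
Evaluate: s_(n+1) = n*(n + 1)/(3*(n**2 + 7*n + 12)); subtract s_(1) = 0 ⇒ S(n) = n*(n + 1)/(3*(n**2 + 7*n + 12)).

S(n) = n*(n + 1)/(3*(n**2 + 7*n + 12))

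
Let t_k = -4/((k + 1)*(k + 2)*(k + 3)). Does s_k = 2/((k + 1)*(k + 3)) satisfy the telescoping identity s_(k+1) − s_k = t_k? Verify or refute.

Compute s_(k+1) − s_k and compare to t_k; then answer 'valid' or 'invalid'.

Invalid: residual 6/(k**4 + 10*k**3 + 35*k**2 + 50*k + 24) ≠ 0.

s_(k+1) = 2/((k + 2)*(k + 4))
s_(k+1) − s_k = 2*(-2*k - 5)/(k**4 + 10*k**3 + 35*k**2 + 50*k + 24)
(s_(k+1) − s_k) − t_k = 6/(k**4 + 10*k**3 + 35*k**2 + 50*k + 24)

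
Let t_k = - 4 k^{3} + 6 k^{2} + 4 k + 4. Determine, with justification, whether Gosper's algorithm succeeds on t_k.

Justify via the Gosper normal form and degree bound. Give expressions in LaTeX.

Yes. s_k = k \left(- k^{3} + 4 k^{2} - 2 k + 3\right).

Ratio r(k) = (2*k**3 + 3*k**2 - 2*k - 5)/(2*k**3 - 3*k**2 - 2*k - 2).
A = 1, B = 1, C = k**3 - 3*k**2/2 - k - 1.
Solve (1)·f(k+1) − (1)·f(k) = k**3 - 3*k**2/2 - k - 1.
deg f ≤ 4 (via 0,0,3).
Coefficient equations give f(k) = k*(k**3 - 4*k**2 + 2*k - 3)/4.
Get s_k = R·t_k = k*(-k**3 + 4*k**2 - 2*k + 3) with R(k) = B(k−1)f(k)/C(k) = k*(k**3 - 4*k**2 + 2*k - 3)/(2*(2*k**3 - 3*k**2 - 2*k - 2)).
s_(k+1) − s_k = -4*k**3 + 6*k**2 + 4*k + 4 = t_k.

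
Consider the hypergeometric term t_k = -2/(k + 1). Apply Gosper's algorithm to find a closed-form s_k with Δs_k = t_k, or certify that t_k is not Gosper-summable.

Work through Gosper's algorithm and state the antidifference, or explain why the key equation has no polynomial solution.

none — t_k is not Gosper-summable

t_(k+1)/t_k = (k + 1)/(k + 2).
A = k + 1, B = k + 2, C = 1.
Key eq: (k + 1)·f(k+1) = (k + 1)·f(k) + (1).
deg f ≤ 0 (via 1,1,0).
Put f(k) = c0: A·f(k+1) − B(k−1)·f(k) − C = -1; need -1 = 0 — inconsistent ⇒ no f, not summable.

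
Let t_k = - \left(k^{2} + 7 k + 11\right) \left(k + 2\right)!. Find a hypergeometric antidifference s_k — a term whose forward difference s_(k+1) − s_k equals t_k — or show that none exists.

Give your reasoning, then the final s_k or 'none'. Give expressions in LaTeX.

Ratio r(k) = (k + 3)*(7*k + (k + 1)**2 + 18)/(k**2 + 7*k + 11).
Normal form (A,B,C) = (k + 3, 1, k**2 + 7*k + 11).
Key eq: (k + 3)·f(k+1) = (1)·f(k) + (k**2 + 7*k + 11).
From deg A=1, deg B=0, deg C=2: d=1.
Coefficient equations give f(k) = k + 4.
Get s_k = R·t_k = -(k + 4)*factorial(k + 2) with R(k) = B(k−1)f(k)/C(k) = (k + 4)/(k**2 + 7*k + 11).
Δs = -(k**2 + 7*k + 11)*factorial(k + 2), as required.

s_k = - \left(k + 4\right) \left(k + 2\right)!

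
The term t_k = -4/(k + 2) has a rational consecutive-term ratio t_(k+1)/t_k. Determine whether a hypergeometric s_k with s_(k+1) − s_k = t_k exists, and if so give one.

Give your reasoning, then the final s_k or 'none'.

t_(k+1)/t_k = (k + 2)/(k + 3).
Gosper form: A/B · C(k+1)/C(k) with A=k + 2, B=k + 3, C=1.
Set up (k + 2)·f(k+1) − (k + 2)·f(k) − (1) = 0.
deg f ≤ 0 (via 1,1,0).
Generic f = c0 gives residual -1; -1 = 0 cannot hold, so t_k is not Gosper-summable.

none (Gosper's algorithm certifies no s_k)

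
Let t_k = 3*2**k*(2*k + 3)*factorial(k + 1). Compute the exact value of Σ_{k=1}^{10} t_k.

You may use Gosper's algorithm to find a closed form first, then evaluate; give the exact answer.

Ratio r(k) = 2*(k + 2)*(2*k + 5)/(2*k + 3).
A = 2*k + 4, B = 1, C = k + 3/2.
Set up (2*k + 4)·f(k+1) − (1)·f(k) − (k + 3/2) = 0.
d = 0 from the (1,0,1) case.
Coefficient equations give f(k) = 1/2.
So s_k = (B(k−1)f/C)·t_k = (1/(2*k + 3))·t_k = 3*2**k*factorial(k + 1).
Verify: 3*2**k*(2*k + 3)*factorial(k + 1) matches t_k.
Telescoping: Σ = s_(11) − s_(1) = 2942985830400 − (12) = 2942985830388.

Σ = 2942985830388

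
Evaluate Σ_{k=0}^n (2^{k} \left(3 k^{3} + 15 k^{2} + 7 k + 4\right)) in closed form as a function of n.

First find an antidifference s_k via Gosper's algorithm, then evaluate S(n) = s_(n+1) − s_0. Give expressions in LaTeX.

Ratio r(k) = 2*(3*k**3 + 24*k**2 + 46*k + 29)/(3*k**3 + 15*k**2 + 7*k + 4).
A = 2, B = 1, C = k**3 + 5*k**2 + 7*k/3 + 4/3.
Set up (2)·f(k+1) − (1)·f(k) − (k**3 + 5*k**2 + 7*k/3 + 4/3) = 0.
Bound: deg f ≤ 3.
Solving with deg f ≤ 3: f(k) = (3*k**3 - 3*k**2 + k + 2)/3.
So s_k = (B(k−1)f/C)·t_k = ((3*k**3 - 3*k**2 + k + 2)/(3*k**3 + 15*k**2 + 7*k + 4))·t_k = 2**k*(3*k**3 - 3*k**2 + k + 2).
Δs = 2**k*(3*k**3 + 15*k**2 + 7*k + 4), as required.
Σ_(k=0)^n t_k = s_(n+1) − s_(0) = (2**(n + 1)*(3*n**3 + 6*n**2 + 4*n + 3)) − (2), i.e. 6*2**n*n**3 + 12*2**n*n**2 + 8*2**n*n + 6*2**n - 2.

S(n) = 6 \cdot 2^{n} n^{3} + 12 \cdot 2^{n} n^{2} + 8 \cdot 2^{n} n + 6 \cdot 2^{n} - 2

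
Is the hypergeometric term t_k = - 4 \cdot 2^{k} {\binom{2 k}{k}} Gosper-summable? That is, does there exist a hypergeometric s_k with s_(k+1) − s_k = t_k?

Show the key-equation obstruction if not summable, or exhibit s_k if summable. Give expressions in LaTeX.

The ratio is 4*(2*k + 1)/(k + 1).
So A=8*k + 4 and B=k + 1, with C=1.
Key eq: (8*k + 4)·f(k+1) = (k)·f(k) + (1).
d = -1 from the (1,1,0) case.
Negative degree bound (-1): no f exists, t_k not Gosper-summable.

No — negative degree bound, so no certificate f.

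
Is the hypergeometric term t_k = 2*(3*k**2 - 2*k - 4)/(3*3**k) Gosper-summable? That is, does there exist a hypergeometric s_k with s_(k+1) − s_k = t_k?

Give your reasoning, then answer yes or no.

The ratio is (3*k**2 + 4*k - 3)/(3*(3*k**2 - 2*k - 4)).
Take A(k)=1/3, B(k)=1, C(k)=k**2 - 2*k/3 - 4/3.
f must satisfy (1/3)·f(k+1) − (1)·f(k) = k**2 - 2*k/3 - 4/3.
d = 2 from the (0,0,2) case.
Solving with deg f ≤ 2: f(k) = -(k + 1)*(3*k - 2)/2.
So s_k = (B(k−1)f/C)·t_k = (-3*(k + 1)*(3*k - 2)/(2*(3*k**2 - 2*k - 4)))·t_k = (-3*k**2 - k + 2)/3**k.
Δs = 2*(3*k**2 - 2*k - 4)/(3*3**k), as required.

Yes. s_k = (-3*k**2 - k + 2)/3**k.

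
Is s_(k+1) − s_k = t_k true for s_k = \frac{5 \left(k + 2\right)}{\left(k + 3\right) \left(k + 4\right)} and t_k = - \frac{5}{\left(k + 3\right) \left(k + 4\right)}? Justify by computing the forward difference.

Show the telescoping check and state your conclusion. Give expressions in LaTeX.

s_(k+1) = 5*(k + 3)/((k + 4)*(k + 5))
s_(k+1) − s_k = 5*(-k - 1)/(k**3 + 12*k**2 + 47*k + 60)
(s_(k+1) − s_k) − t_k = 20/(k**3 + 12*k**2 + 47*k + 60)

Invalid: residual \frac{20}{k^{3} + 12 k^{2} + 47 k + 60} ≠ 0.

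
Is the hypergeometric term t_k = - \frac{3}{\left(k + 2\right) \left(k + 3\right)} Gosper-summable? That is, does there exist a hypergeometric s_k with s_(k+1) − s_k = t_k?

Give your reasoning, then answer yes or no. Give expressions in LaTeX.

Yes. s_k = - \frac{3 k}{2 k + 4}.

r(k) = (k + 2)/(k + 4) after simplifying.
Gosper form: A/B · C(k+1)/C(k) with A=k + 2, B=k + 4, C=1.
Need (k + 2)·f(k+1) − (k + 3)·f(k) = 1.
d = 1 from the (1,1,0) case.
Solve for f: f(k) = k/2 (degree 1 ≤ 1).
Certificate R = B(k−1)f/C = k*(k + 3)/2 gives s_k = -3*k/(2*k + 4).
Δs = -3/(k**2 + 5*k + 6), as required.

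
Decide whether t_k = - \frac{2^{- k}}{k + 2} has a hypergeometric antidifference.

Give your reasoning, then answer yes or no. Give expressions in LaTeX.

The ratio is (k + 2)/(2*(k + 3)).
So A=k/2 + 1 and B=k + 3, with C=1.
f must satisfy (k/2 + 1)·f(k+1) − (k + 2)·f(k) = 1.
Degrees (1,1,0) ⇒ d ≤ -1.
d = -1 < 0 ⇒ no nonzero polynomial f; not summable.

No — negative degree bound, so no certificate f.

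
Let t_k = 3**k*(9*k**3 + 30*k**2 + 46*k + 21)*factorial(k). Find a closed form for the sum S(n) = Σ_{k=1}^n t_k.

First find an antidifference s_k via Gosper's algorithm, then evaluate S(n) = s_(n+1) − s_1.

r(k) = 3*(9*k**4 + 66*k**3 + 190*k**2 + 239*k + 106)/(9*k**3 + 30*k**2 + 46*k + 21) after simplifying.
Gosper form: A/B · C(k+1)/C(k) with A=3*k + 3, B=1, C=k**3 + 10*k**2/3 + 46*k/9 + 7/3.
f must satisfy (3*k + 3)·f(k+1) − (1)·f(k) = k**3 + 10*k**2/3 + 46*k/9 + 7/3.
Bound: deg f ≤ 2.
Match coefficients ⇒ f(k) = (3*k**2 + 2*k + 3)/9.
Certificate R = B(k−1)f/C = (3*k**2 + 2*k + 3)/(9*k**3 + 30*k**2 + 46*k + 21) gives s_k = 3**k*(3*k**2 + 2*k + 3)*factorial(k).
Check: Δs_k = 3**k*(9*k**3 + 30*k**2 + 46*k + 21)*factorial(k). ✓
s_(n+1) = 3**(n + 1)*(3*n**2 + 8*n + 8)*factorial(n + 1) and s_(1) = 24, so S(n) = 9*3**n*n**3*factorial(n) + 33*3**n*n**2*factorial(n) + 48*3**n*n*factorial(n) + 24*3**n*factorial(n) - 24.

S(n) = 9*3**n*n**3*factorial(n) + 33*3**n*n**2*factorial(n) + 48*3**n*n*factorial(n) + 24*3**n*factorial(n) - 24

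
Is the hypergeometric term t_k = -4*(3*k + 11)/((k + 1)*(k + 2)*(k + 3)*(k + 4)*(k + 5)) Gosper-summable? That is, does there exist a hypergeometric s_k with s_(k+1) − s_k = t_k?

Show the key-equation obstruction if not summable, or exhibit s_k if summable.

Yes. s_k = k*(-k**2 - 7*k - 14)/(2*(k**3 + 7*k**2 + 14*k + 8)).

Ratio r(k) = (k + 1)*(3*k + 14)/((k + 6)*(3*k + 11)).
So A=k + 1 and B=k + 6, with C=k + 11/3.
f must satisfy (k + 1)·f(k+1) − (k + 5)·f(k) = k + 11/3.
Degrees (1,1,1) ⇒ d ≤ 4.
A polynomial solution: f(k) = k*(k + 3)*(k**2 + 7*k + 14)/24.
So s_k = (B(k−1)f/C)·t_k = (k*(k + 3)*(k + 5)*(k**2 + 7*k + 14)/(8*(3*k + 11)))·t_k = k*(-k**2 - 7*k - 14)/(2*(k**3 + 7*k**2 + 14*k + 8)).
Δs = 4*(-3*k - 11)/(k**5 + 15*k**4 + 85*k**3 + 225*k**2 + 274*k + 120), as required.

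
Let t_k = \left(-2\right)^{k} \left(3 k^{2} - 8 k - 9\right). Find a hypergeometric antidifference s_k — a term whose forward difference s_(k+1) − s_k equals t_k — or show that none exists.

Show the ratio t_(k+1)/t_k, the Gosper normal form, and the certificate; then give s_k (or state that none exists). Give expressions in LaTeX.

s_k = \left(-2\right)^{k} \left(- k^{2} + 4 k + 1\right)

r(k) = 2*(-3*k**2 + 2*k + 14)/(3*k**2 - 8*k - 9) after simplifying.
Gosper form: A/B · C(k+1)/C(k) with A=-2, B=1, C=k**2 - 8*k/3 - 3.
Key eq: (-2)·f(k+1) = (1)·f(k) + (k**2 - 8*k/3 - 3).
deg f ≤ 2 (via 0,0,2).
Match coefficients ⇒ f(k) = -(k**2 - 4*k - 1)/3.
R(k) = B(k−1)·f(k)/C(k) = -(k**2 - 4*k - 1)/(3*k**2 - 8*k - 9); s_k = R·t_k = (-2)**k*(-k**2 + 4*k + 1).
Verify: (-2)**k*(3*k**2 - 8*k - 9) matches t_k.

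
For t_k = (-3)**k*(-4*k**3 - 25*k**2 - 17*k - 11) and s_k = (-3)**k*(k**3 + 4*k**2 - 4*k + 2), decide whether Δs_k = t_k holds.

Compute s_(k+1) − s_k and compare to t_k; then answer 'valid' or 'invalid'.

s_(k+1) = (-3)**(k + 1)*(k**3 + 7*k**2 + 7*k + 3)
s_(k+1) − s_k = (-3)**k*(-4*k**3 - 25*k**2 - 17*k - 11)
(s_(k+1) − s_k) − t_k = 0

valid; difference matches t_k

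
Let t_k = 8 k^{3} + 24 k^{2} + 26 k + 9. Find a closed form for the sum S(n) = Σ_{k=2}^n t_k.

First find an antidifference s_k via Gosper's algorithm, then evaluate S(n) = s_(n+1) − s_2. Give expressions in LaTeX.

Ratio r(k) = (8*k**3 + 48*k**2 + 98*k + 67)/(8*k**3 + 24*k**2 + 26*k + 9).
A = 1, B = 1, C = k**3 + 3*k**2 + 13*k/4 + 9/8.
Key eq: (1)·f(k+1) = (1)·f(k) + (k**3 + 3*k**2 + 13*k/4 + 9/8).
From deg A=0, deg B=0, deg C=3: d=4.
Coefficient equations give f(k) = k**2*(2*k**2 + 4*k + 3)/8.
Certificate R = B(k−1)f/C = k**2*(2*k**2 + 4*k + 3)/(8*k**3 + 24*k**2 + 26*k + 9) gives s_k = k**2*(2*k**2 + 4*k + 3).
s_(k+1) − s_k = 8*k**3 + 24*k**2 + 26*k + 9 = t_k.
s_(n+1) = 2*n**4 + 12*n**3 + 27*n**2 + 26*n + 9 and s_(2) = 76, so S(n) = 2*n**4 + 12*n**3 + 27*n**2 + 26*n - 67.

S(n) = 2 n^{4} + 12 n^{3} + 27 n^{2} + 26 n - 67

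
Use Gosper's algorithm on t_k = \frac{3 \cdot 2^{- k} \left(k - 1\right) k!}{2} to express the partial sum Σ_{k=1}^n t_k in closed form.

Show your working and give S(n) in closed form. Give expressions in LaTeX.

Compute t_(k+1)/t_k: get k*(k + 1)/(2*(k - 1)).
Take A(k)=k/2 + 1/2, B(k)=1, C(k)=k - 1.
Need (k/2 + 1/2)·f(k+1) − (1)·f(k) = k - 1.
d = 0 from the (1,0,1) case.
A polynomial solution: f(k) = 2.
So s_k = (B(k−1)f/C)·t_k = (2/(k - 1))·t_k = 3*factorial(k)/2**k.
s_(k+1) − s_k = 3*(k - 1)*factorial(k)/(2*2**k) = t_k.
Σ_(k=1)^n t_k = s_(n+1) − s_(1) = (3*2**(-n - 1)*factorial(n + 1)) − (3/2), i.e. 3*2**(-n - 1)*(-2**n + n*factorial(n) + factorial(n)).

S(n) = 3 \cdot 2^{- n - 1} \left(- 2^{n} + n n! + n!\right)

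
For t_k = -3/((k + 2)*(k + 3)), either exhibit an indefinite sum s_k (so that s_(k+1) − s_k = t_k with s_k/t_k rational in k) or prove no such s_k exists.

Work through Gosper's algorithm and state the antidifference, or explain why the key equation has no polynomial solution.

s_k = -3*k/(2*k + 4)

The ratio is (k + 2)/(k + 4).
Take A(k)=k + 2, B(k)=k + 4, C(k)=1.
f must satisfy (k + 2)·f(k+1) − (k + 3)·f(k) = 1.
Degrees (1,1,0) ⇒ d ≤ 1.
Solving with deg f ≤ 1: f(k) = k/2.
Then R = B(k−1)f/C = k*(k + 3)/2, so s_k = R(k)·t_k = -3*k/(2*k + 4).
Check: Δs_k = -3/(k**2 + 5*k + 6). ✓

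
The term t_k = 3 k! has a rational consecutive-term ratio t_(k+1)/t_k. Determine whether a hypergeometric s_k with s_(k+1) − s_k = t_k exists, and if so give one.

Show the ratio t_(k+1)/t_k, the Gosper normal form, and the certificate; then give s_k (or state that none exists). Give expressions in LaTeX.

r(k) = k + 1 after simplifying.
Take A(k)=k + 1, B(k)=1, C(k)=1.
Set up (k + 1)·f(k+1) − (1)·f(k) − (1) = 0.
Bound: deg f ≤ -1.
Bound -1 < 0, so the key equation has no polynomial solution.

no hypergeometric antidifference exists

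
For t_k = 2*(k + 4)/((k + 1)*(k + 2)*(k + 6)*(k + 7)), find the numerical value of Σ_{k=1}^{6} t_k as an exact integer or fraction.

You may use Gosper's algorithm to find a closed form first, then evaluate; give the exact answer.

Σ = 45/728

r(k) = (k + 1)*(k + 5)*(k + 6)/((k + 3)*(k + 4)*(k + 8)) after simplifying.
Take A(k)=k + 1, B(k)=k + 8, C(k)=k**4 + 16*k**3 + 95*k**2 + 248*k + 240.
Need (k + 1)·f(k+1) − (k + 7)·f(k) = k**4 + 16*k**3 + 95*k**2 + 248*k + 240.
deg f ≤ 6 (via 1,1,4).
Match coefficients ⇒ f(k) = k*(k + 2)*(k + 3)*(k + 4)*(k + 5)*(k + 7)/12.
R(k) = B(k−1)·f(k)/C(k) = k*(k + 2)*(k + 7)**2/(12*(k + 4)); s_k = R·t_k = k*(k + 7)/(6*(k**2 + 7*k + 6)).
Check: Δs_k = 2*(k + 4)/(k**4 + 16*k**3 + 83*k**2 + 152*k + 84). ✓
Telescoping: Σ = s_(7) − s_(1) = 49/312 − (2/21) = 45/728.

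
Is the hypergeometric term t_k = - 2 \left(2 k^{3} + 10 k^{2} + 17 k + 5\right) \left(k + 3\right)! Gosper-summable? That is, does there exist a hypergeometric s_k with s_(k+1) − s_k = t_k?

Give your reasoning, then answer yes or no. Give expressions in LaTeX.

Yes. s_k = - 2 \left(2 k^{2} - 1\right) \left(k + 3\right)!.

The ratio is (2*k**4 + 24*k**3 + 107*k**2 + 206*k + 136)/(2*k**3 + 10*k**2 + 17*k + 5).
A = k + 4, B = 1, C = k**3 + 5*k**2 + 17*k/2 + 5/2.
Set up (k + 4)·f(k+1) − (1)·f(k) − (k**3 + 5*k**2 + 17*k/2 + 5/2) = 0.
Bound: deg f ≤ 2.
Coefficient equations give f(k) = (2*k**2 - 1)/2.
R(k) = B(k−1)·f(k)/C(k) = (2*k**2 - 1)/(2*k**3 + 10*k**2 + 17*k + 5); s_k = R·t_k = -2*(2*k**2 - 1)*factorial(k + 3).
Verify: -2*(2*k**3 + 10*k**2 + 17*k + 5)*factorial(k + 3) matches t_k.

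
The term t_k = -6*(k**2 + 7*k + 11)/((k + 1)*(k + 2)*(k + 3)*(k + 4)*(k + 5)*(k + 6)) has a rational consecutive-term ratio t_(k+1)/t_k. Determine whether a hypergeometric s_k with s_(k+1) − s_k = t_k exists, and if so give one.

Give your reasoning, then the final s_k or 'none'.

The ratio is (k + 1)*(7*k + (k + 1)**2 + 18)/((k + 7)*(k**2 + 7*k + 11)).
Factor: A=k + 1; B=k + 7; C=k**2 + 7*k + 11.
Solve (k + 1)·f(k+1) − (k + 6)·f(k) = k**2 + 7*k + 11.
Degrees (1,1,2) ⇒ d ≤ 5.
A polynomial solution: f(k) = k*(k + 2)*(k + 4)*(k**2 + 9*k + 23)/45.
Certificate R = B(k−1)f/C = k*(k + 2)*(k + 4)*(k + 6)*(k**2 + 9*k + 23)/(45*(k**2 + 7*k + 11)) gives s_k = 2*k*(-k**2 - 9*k - 23)/(15*(k**3 + 9*k**2 + 23*k + 15)).
Δs = 6*(-k**2 - 7*k - 11)/(k**6 + 21*k**5 + 175*k**4 + 735*k**3 + 1624*k**2 + 1764*k + 720), as required.

s_k = 2*k*(-k**2 - 9*k - 23)/(15*(k**3 + 9*k**2 + 23*k + 15))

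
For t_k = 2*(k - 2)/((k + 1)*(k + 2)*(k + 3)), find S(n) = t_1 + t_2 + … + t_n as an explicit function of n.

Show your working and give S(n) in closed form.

S(n) = n*(n - 7)/(6*(n**2 + 5*n + 6))

Ratio r(k) = (k - 1)*(k + 1)/((k - 2)*(k + 4)).
Factor: A=k + 1; B=k + 4; C=k - 2.
Need (k + 1)·f(k+1) − (k + 3)·f(k) = k - 2.
Degrees (1,1,1) ⇒ d ≤ 2.
Coefficient equations give f(k) = -k*(k + 7)/4.
R(k) = B(k−1)·f(k)/C(k) = -k*(k + 3)*(k + 7)/(4*(k - 2)); s_k = R·t_k = k*(-k - 7)/(2*(k + 1)*(k + 2)).
s_(k+1) − s_k = 2*(k - 2)/(k**3 + 6*k**2 + 11*k + 6) = t_k.
Telescope: S(n) = s_(n+1) − s_(1) = (-n**2 - 9*n - 8)/(2*(n**2 + 5*n + 6)) − (-2/3) = n*(n - 7)/(6*(n**2 + 5*n + 6)).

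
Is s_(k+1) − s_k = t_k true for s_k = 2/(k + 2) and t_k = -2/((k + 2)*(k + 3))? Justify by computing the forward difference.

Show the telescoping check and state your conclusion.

s_(k+1) = 2/(k + 3)
s_(k+1) − s_k = -2/((k + 2)*(k + 3))
(s_(k+1) − s_k) − t_k = 0

valid; difference matches t_k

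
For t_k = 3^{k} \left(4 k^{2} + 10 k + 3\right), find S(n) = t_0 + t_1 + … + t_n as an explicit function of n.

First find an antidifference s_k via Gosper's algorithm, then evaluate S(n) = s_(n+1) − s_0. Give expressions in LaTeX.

Compute t_(k+1)/t_k: get 3*(4*k**2 + 18*k + 17)/(4*k**2 + 10*k + 3).
A = 3, B = 1, C = k**2 + 5*k/2 + 3/4.
Solve (3)·f(k+1) − (1)·f(k) = k**2 + 5*k/2 + 3/4.
Bound: deg f ≤ 2.
A polynomial solution: f(k) = k*(2*k - 1)/4.
So s_k = (B(k−1)f/C)·t_k = (k*(2*k - 1)/(4*k**2 + 10*k + 3))·t_k = 3**k*k*(2*k - 1).
s_(k+1) − s_k = 3**k*(4*k**2 + 10*k + 3) = t_k.
s_(n+1) = 3**(n + 1)*(2*n**2 + 3*n + 1) and s_(0) = 0, so S(n) = 3**(n + 1)*(2*n**2 + 3*n + 1).

S(n) = 3^{n + 1} \left(2 n^{2} + 3 n + 1\right)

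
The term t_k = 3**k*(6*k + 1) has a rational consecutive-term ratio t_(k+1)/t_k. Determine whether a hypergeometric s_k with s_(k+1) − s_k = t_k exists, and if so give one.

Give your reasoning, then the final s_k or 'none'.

s_k = 3**k*(3*k - 4)

Compute t_(k+1)/t_k: get 3*(6*k + 7)/(6*k + 1).
Normal form (A,B,C) = (3, 1, k + 1/6).
Solve (3)·f(k+1) − (1)·f(k) = k + 1/6.
d = 1 from the (0,0,1) case.
A polynomial solution: f(k) = (3*k - 4)/6.
So s_k = (B(k−1)f/C)·t_k = ((3*k - 4)/(6*k + 1))·t_k = 3**k*(3*k - 4).
s_(k+1) − s_k = 3**k*(6*k + 1) = t_k.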